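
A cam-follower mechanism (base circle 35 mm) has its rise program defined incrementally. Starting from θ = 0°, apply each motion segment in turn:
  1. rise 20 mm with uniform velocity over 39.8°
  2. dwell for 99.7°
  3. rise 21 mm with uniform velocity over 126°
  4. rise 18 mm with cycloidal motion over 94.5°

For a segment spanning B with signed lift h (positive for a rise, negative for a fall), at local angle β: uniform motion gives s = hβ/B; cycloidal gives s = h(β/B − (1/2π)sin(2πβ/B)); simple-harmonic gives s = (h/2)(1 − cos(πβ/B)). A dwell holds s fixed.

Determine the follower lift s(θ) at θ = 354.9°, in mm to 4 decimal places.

seg 1 [0°–39.8°] uniform, h=20: full span → s += 20 → s = 20.0000
seg 2 [39.8°–139.5°] dwell: s stays 20.0000
seg 3 [139.5°–265.5°] uniform, h=21: full span → s += 21 → s = 41.0000
seg 4 [265.5°–360°] cycloidal, h=18: θ=354.9° here. β=89.4, B=94.5. 18·(0.9460 − sin(2π·0.9460)/(2π)) = 17.9815 → s = 58.9815

58.9815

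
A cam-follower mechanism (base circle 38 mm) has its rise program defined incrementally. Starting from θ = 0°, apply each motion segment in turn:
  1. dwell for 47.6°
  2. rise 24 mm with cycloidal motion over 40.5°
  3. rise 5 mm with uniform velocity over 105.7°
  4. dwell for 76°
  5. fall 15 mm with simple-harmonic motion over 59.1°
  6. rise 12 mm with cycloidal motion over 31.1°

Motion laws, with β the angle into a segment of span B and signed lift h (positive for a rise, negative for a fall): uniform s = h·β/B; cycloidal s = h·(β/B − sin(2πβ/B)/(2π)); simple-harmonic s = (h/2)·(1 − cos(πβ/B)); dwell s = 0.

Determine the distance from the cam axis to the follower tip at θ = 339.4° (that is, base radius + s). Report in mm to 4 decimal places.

seg 1 [0°–47.6°] dwell: s stays 0.0000
seg 2 [47.6°–88.1°] cycloidal, h=24: full span → s += 24 → s = 24.0000
seg 3 [88.1°–193.8°] uniform, h=5: full span → s += 5 → s = 29.0000
seg 4 [193.8°–269.8°] dwell: s stays 29.0000
seg 5 [269.8°–328.9°] simple-harmonic, h=-15: full span → s += -15 → s = 14.0000
seg 6 [328.9°–360°] cycloidal, h=12: θ=339.4° here. β=10.5, B=31.1. 12·(0.3376 − sin(2π·0.3376)/(2π)) = 2.4238 → s = 16.4238
radial distance = base radius + s = 38 + 16.4238 = 54.4238

54.4238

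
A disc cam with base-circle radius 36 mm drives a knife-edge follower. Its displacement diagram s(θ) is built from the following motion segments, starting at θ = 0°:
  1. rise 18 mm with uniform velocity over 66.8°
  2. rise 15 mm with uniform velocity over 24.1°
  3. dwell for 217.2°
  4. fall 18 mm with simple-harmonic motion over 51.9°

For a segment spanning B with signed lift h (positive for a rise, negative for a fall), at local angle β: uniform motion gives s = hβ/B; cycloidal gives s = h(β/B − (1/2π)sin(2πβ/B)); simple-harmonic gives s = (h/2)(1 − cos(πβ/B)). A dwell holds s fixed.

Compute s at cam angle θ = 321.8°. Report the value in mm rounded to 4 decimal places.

seg 1 [0°–66.8°] uniform, h=18: full span → s += 18 → s = 18.0000
seg 2 [66.8°–90.9°] uniform, h=15: full span → s += 15 → s = 33.0000
seg 3 [90.9°–308.1°] dwell: s stays 33.0000
seg 4 [308.1°–360°] simple-harmonic, h=-18: θ=321.8° here. β=13.7, B=51.9. -18/2·(1 − cos(π·0.2640)) = -2.9214 → s = 30.0786

30.0786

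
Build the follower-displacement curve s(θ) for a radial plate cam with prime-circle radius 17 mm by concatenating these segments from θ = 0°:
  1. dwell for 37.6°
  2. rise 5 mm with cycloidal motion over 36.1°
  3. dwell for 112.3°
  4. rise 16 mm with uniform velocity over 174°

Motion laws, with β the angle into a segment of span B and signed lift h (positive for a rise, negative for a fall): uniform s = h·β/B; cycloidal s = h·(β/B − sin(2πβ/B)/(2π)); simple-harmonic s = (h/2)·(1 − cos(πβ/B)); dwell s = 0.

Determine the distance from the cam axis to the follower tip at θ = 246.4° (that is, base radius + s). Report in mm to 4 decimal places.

seg 1 [0°–37.6°] dwell: s stays 0.0000
seg 2 [37.6°–73.7°] cycloidal, h=5: full span → s += 5 → s = 5.0000
seg 3 [73.7°–186°] dwell: s stays 5.0000
seg 4 [186°–360°] uniform, h=16: θ=246.4° here. β=60.4, B=174. 16·60.4/174 = 5.5540 → s = 10.5540
radial distance = base radius + s = 17 + 10.5540 = 27.5540

27.5540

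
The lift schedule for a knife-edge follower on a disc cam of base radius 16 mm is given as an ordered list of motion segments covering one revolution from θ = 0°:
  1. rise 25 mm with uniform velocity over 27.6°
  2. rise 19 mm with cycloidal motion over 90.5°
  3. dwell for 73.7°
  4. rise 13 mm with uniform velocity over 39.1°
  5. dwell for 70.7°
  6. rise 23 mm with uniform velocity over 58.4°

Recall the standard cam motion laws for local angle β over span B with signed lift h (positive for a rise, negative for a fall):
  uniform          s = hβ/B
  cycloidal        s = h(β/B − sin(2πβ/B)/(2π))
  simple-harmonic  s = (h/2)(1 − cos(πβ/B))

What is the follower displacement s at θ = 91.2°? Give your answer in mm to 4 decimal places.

seg 1 [0°–27.6°] uniform, h=25: full span → s += 25 → s = 25.0000
seg 2 [27.6°–118.1°] cycloidal, h=19: θ=91.2° here. β=63.6, B=90.5. 19·(0.7028 − sin(2π·0.7028)/(2π)) = 16.2442 → s = 41.2442

41.2442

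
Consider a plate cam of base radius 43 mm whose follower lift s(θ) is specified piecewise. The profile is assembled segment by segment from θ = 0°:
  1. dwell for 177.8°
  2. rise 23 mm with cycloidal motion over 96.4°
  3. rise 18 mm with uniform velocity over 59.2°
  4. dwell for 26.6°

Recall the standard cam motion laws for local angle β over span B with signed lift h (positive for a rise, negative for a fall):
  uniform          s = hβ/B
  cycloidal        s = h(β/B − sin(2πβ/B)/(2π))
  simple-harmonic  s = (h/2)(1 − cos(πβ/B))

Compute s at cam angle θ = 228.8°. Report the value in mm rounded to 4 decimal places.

seg 1 [0°–177.8°] dwell: s stays 0.0000
seg 2 [177.8°–274.2°] cycloidal, h=23: θ=228.8° here. β=51, B=96.4. 23·(0.5290 − sin(2π·0.5290)/(2π)) = 12.8324 → s = 12.8324

12.8324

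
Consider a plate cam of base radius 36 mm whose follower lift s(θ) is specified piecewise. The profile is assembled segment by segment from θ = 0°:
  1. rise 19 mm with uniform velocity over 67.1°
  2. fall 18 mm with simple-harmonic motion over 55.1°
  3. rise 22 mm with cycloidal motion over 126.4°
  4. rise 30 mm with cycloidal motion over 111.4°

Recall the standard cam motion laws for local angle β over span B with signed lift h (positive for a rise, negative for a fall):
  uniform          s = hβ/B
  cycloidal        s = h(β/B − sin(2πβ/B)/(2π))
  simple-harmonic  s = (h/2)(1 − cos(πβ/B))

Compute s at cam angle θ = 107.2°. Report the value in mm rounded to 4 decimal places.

seg 1 [0°–67.1°] uniform, h=19: full span → s += 19 → s = 19.0000
seg 2 [67.1°–122.2°] simple-harmonic, h=-18: θ=107.2° here. β=40.1, B=55.1. -18/2·(1 − cos(π·0.7278)) = -14.9043 → s = 4.0957

4.0957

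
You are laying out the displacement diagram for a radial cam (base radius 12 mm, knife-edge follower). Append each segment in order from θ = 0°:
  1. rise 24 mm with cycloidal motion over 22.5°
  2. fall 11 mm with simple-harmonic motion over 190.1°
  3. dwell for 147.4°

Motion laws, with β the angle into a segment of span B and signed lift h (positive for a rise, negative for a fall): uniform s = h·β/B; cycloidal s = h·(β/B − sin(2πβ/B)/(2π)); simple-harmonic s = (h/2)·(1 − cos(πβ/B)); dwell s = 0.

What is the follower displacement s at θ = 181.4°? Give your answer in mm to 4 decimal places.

seg 1 [0°–22.5°] cycloidal, h=24: full span → s += 24 → s = 24.0000
seg 2 [22.5°–212.6°] simple-harmonic, h=-11: θ=181.4° here. β=158.9, B=190.1. -11/2·(1 − cos(π·0.8359)) = -10.2850 → s = 13.7150

13.7150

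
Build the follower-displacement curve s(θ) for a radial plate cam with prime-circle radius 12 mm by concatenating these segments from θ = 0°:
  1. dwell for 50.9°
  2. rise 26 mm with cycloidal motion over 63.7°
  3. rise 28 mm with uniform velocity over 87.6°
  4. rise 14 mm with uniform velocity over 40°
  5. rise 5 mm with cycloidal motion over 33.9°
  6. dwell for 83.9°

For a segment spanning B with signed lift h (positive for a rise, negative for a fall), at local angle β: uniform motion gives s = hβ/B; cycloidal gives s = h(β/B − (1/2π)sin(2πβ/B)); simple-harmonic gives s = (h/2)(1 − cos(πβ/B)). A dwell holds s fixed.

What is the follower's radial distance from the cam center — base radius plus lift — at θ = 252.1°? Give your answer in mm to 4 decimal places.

seg 1 [0°–50.9°] dwell: s stays 0.0000
seg 2 [50.9°–114.6°] cycloidal, h=26: full span → s += 26 → s = 26.0000
seg 3 [114.6°–202.2°] uniform, h=28: full span → s += 28 → s = 54.0000
seg 4 [202.2°–242.2°] uniform, h=14: full span → s += 14 → s = 68.0000
seg 5 [242.2°–276.1°] cycloidal, h=5: θ=252.1° here. β=9.9, B=33.9. 5·(0.2920 − sin(2π·0.2920)/(2π)) = 0.6920 → s = 68.6920
radial distance = base radius + s = 12 + 68.6920 = 80.6920

80.6920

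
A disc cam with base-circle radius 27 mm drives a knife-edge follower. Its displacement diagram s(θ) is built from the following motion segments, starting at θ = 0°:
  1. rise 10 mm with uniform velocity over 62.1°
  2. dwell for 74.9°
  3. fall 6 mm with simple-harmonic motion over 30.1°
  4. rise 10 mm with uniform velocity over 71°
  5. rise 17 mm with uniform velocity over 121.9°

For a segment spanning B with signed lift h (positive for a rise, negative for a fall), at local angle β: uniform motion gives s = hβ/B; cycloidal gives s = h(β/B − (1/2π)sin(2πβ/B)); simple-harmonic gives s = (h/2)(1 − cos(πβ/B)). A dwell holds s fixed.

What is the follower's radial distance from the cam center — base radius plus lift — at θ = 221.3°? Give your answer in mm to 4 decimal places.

seg 1 [0°–62.1°] uniform, h=10: full span → s += 10 → s = 10.0000
seg 2 [62.1°–137°] dwell: s stays 10.0000
seg 3 [137°–167.1°] simple-harmonic, h=-6: full span → s += -6 → s = 4.0000
seg 4 [167.1°–238.1°] uniform, h=10: θ=221.3° here. β=54.2, B=71. 10·54.2/71 = 7.6338 → s = 11.6338
radial distance = base radius + s = 27 + 11.6338 = 38.6338

38.6338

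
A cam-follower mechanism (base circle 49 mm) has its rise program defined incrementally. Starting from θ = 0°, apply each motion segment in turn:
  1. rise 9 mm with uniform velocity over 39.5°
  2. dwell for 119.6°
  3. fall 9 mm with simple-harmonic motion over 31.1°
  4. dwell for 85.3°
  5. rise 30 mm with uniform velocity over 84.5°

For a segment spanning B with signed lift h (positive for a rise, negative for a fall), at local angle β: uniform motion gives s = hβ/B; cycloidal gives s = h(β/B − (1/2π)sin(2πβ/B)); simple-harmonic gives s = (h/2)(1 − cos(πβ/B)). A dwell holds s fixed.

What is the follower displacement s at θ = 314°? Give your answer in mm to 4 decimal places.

seg 1 [0°–39.5°] uniform, h=9: full span → s += 9 → s = 9.0000
seg 2 [39.5°–159.1°] dwell: s stays 9.0000
seg 3 [159.1°–190.2°] simple-harmonic, h=-9: full span → s += -9 → s = 0.0000
seg 4 [190.2°–275.5°] dwell: s stays 0.0000
seg 5 [275.5°–360°] uniform, h=30: θ=314° here. β=38.5, B=84.5. 30·38.5/84.5 = 13.6686 → s = 13.6686

13.6686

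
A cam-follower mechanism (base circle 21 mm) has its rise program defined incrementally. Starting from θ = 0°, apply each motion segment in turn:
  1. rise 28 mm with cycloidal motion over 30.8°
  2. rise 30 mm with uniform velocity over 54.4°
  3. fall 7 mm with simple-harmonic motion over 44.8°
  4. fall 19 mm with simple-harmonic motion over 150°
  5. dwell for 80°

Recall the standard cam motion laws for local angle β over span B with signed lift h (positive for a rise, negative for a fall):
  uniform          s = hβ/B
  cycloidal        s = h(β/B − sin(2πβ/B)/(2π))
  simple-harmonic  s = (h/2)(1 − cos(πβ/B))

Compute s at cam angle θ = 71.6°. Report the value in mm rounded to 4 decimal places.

seg 1 [0°–30.8°] cycloidal, h=28: full span → s += 28 → s = 28.0000
seg 2 [30.8°–85.2°] uniform, h=30: θ=71.6° here. β=40.8, B=54.4. 30·40.8/54.4 = 22.5000 → s = 50.5000

50.5000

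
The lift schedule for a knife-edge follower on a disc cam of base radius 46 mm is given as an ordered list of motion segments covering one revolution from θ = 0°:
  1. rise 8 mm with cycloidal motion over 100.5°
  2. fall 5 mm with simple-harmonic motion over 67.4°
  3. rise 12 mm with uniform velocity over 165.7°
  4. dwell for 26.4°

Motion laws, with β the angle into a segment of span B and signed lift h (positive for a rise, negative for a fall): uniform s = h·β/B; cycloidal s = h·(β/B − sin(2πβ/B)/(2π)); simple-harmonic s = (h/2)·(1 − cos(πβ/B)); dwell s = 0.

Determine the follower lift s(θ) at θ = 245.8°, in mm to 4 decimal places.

seg 1 [0°–100.5°] cycloidal, h=8: full span → s += 8 → s = 8.0000
seg 2 [100.5°–167.9°] simple-harmonic, h=-5: full span → s += -5 → s = 3.0000
seg 3 [167.9°–333.6°] uniform, h=12: θ=245.8° here. β=77.9, B=165.7. 12·77.9/165.7 = 5.6415 → s = 8.6415

8.6415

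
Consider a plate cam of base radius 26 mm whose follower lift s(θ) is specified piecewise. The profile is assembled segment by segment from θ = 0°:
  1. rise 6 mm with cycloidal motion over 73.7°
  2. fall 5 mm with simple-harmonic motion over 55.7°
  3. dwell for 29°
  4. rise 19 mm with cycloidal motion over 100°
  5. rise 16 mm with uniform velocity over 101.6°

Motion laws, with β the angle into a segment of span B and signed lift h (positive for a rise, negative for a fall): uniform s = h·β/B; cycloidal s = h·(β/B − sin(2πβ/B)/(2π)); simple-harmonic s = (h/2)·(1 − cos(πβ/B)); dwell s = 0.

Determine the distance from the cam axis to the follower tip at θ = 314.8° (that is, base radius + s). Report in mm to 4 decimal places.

seg 1 [0°–73.7°] cycloidal, h=6: full span → s += 6 → s = 6.0000
seg 2 [73.7°–129.4°] simple-harmonic, h=-5: full span → s += -5 → s = 1.0000
seg 3 [129.4°–158.4°] dwell: s stays 1.0000
seg 4 [158.4°–258.4°] cycloidal, h=19: full span → s += 19 → s = 20.0000
seg 5 [258.4°–360°] uniform, h=16: θ=314.8° here. β=56.4, B=101.6. 16·56.4/101.6 = 8.8819 → s = 28.8819
radial distance = base radius + s = 26 + 28.8819 = 54.8819

54.8819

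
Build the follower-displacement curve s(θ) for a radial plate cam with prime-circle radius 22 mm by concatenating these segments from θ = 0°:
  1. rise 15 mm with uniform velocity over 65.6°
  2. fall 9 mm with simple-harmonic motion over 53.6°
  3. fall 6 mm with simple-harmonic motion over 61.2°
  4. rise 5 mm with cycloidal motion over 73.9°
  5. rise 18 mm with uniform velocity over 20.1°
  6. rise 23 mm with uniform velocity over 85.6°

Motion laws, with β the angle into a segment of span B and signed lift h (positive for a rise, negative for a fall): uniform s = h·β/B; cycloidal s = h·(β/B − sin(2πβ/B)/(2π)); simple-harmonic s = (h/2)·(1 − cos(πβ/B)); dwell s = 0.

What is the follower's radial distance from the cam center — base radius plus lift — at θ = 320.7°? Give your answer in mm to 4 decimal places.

seg 1 [0°–65.6°] uniform, h=15: full span → s += 15 → s = 15.0000
seg 2 [65.6°–119.2°] simple-harmonic, h=-9: full span → s += -9 → s = 6.0000
seg 3 [119.2°–180.4°] simple-harmonic, h=-6: full span → s += -6 → s = 0.0000
seg 4 [180.4°–254.3°] cycloidal, h=5: full span → s += 5 → s = 5.0000
seg 5 [254.3°–274.4°] uniform, h=18: full span → s += 18 → s = 23.0000
seg 6 [274.4°–360°] uniform, h=23: θ=320.7° here. β=46.3, B=85.6. 23·46.3/85.6 = 12.4404 → s = 35.4404
radial distance = base radius + s = 22 + 35.4404 = 57.4404

57.4404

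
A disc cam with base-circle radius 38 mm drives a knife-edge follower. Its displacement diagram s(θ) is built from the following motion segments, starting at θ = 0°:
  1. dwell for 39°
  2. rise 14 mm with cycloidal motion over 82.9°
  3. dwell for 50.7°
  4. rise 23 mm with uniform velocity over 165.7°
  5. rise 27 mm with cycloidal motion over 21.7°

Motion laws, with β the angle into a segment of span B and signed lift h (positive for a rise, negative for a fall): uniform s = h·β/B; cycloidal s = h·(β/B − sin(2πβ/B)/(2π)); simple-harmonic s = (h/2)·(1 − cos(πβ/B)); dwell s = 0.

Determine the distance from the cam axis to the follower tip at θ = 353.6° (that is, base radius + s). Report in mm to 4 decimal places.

seg 1 [0°–39°] dwell: s stays 0.0000
seg 2 [39°–121.9°] cycloidal, h=14: full span → s += 14 → s = 14.0000
seg 3 [121.9°–172.6°] dwell: s stays 14.0000
seg 4 [172.6°–338.3°] uniform, h=23: full span → s += 23 → s = 37.0000
seg 5 [338.3°–360°] cycloidal, h=27: θ=353.6° here. β=15.3, B=21.7. 27·(0.7051 − sin(2π·0.7051)/(2π)) = 23.1639 → s = 60.1639
radial distance = base radius + s = 38 + 60.1639 = 98.1639

98.1639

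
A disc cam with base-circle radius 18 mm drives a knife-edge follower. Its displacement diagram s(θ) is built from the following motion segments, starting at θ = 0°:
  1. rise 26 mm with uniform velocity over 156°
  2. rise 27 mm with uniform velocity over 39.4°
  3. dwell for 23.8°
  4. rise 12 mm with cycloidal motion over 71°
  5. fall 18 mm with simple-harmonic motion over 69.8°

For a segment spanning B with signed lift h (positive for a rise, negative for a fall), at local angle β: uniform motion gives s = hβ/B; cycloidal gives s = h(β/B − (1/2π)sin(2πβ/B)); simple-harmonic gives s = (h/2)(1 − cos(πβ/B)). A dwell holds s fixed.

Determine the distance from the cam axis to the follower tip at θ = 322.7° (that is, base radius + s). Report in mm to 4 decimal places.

seg 1 [0°–156°] uniform, h=26: full span → s += 26 → s = 26.0000
seg 2 [156°–195.4°] uniform, h=27: full span → s += 27 → s = 53.0000
seg 3 [195.4°–219.2°] dwell: s stays 53.0000
seg 4 [219.2°–290.2°] cycloidal, h=12: full span → s += 12 → s = 65.0000
seg 5 [290.2°–360°] simple-harmonic, h=-18: θ=322.7° here. β=32.5, B=69.8. -18/2·(1 − cos(π·0.4656)) = -8.0297 → s = 56.9703
radial distance = base radius + s = 18 + 56.9703 = 74.9703

74.9703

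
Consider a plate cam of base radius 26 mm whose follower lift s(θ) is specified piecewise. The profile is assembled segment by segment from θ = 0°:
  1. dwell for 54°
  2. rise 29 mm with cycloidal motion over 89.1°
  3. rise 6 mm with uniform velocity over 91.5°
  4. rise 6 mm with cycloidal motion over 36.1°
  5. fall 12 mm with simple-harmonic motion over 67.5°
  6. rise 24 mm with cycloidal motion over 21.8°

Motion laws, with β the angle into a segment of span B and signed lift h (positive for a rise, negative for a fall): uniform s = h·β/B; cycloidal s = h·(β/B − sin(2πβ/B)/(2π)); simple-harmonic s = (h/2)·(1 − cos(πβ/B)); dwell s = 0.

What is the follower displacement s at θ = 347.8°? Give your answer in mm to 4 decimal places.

seg 1 [0°–54°] dwell: s stays 0.0000
seg 2 [54°–143.1°] cycloidal, h=29: full span → s += 29 → s = 29.0000
seg 3 [143.1°–234.6°] uniform, h=6: full span → s += 6 → s = 35.0000
seg 4 [234.6°–270.7°] cycloidal, h=6: full span → s += 6 → s = 41.0000
seg 5 [270.7°–338.2°] simple-harmonic, h=-12: full span → s += -12 → s = 29.0000
seg 6 [338.2°–360°] cycloidal, h=24: θ=347.8° here. β=9.6, B=21.8. 24·(0.4404 − sin(2π·0.4404)/(2π)) = 9.1709 → s = 38.1709

38.1709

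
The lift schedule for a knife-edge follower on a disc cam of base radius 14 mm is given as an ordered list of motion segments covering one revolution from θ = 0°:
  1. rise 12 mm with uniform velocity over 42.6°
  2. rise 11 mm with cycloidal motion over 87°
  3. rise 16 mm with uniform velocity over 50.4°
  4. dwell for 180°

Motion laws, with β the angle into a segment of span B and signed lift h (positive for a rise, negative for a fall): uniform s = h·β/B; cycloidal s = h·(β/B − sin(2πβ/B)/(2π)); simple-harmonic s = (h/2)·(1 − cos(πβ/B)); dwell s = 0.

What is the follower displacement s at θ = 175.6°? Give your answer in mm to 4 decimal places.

seg 1 [0°–42.6°] uniform, h=12: full span → s += 12 → s = 12.0000
seg 2 [42.6°–129.6°] cycloidal, h=11: full span → s += 11 → s = 23.0000
seg 3 [129.6°–180°] uniform, h=16: θ=175.6° here. β=46, B=50.4. 16·46/50.4 = 14.6032 → s = 37.6032

37.6032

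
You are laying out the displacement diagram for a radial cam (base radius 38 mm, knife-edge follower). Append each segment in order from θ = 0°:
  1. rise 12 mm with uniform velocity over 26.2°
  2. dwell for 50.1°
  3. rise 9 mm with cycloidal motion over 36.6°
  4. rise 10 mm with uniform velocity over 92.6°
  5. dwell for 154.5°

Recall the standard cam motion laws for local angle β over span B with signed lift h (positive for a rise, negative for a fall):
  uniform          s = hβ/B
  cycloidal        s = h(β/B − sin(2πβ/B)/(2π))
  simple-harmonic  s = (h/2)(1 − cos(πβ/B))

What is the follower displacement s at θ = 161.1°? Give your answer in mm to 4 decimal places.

seg 1 [0°–26.2°] uniform, h=12: full span → s += 12 → s = 12.0000
seg 2 [26.2°–76.3°] dwell: s stays 12.0000
seg 3 [76.3°–112.9°] cycloidal, h=9: full span → s += 9 → s = 21.0000
seg 4 [112.9°–205.5°] uniform, h=10: θ=161.1° here. β=48.2, B=92.6. 10·48.2/92.6 = 5.2052 → s = 26.2052

26.2052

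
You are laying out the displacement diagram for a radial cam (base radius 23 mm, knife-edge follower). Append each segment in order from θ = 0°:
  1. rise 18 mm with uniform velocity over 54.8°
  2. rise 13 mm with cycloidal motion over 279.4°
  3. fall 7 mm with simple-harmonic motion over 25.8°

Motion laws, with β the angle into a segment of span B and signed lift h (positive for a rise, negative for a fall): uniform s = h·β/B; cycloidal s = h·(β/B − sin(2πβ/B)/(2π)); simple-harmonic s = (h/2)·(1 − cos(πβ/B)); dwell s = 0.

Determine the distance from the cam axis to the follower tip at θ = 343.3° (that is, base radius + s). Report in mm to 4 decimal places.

seg 1 [0°–54.8°] uniform, h=18: full span → s += 18 → s = 18.0000
seg 2 [54.8°–334.2°] cycloidal, h=13: full span → s += 13 → s = 31.0000
seg 3 [334.2°–360°] simple-harmonic, h=-7: θ=343.3° here. β=9.1, B=25.8. -7/2·(1 − cos(π·0.3527)) = -1.9377 → s = 29.0623
radial distance = base radius + s = 23 + 29.0623 = 52.0623

52.0623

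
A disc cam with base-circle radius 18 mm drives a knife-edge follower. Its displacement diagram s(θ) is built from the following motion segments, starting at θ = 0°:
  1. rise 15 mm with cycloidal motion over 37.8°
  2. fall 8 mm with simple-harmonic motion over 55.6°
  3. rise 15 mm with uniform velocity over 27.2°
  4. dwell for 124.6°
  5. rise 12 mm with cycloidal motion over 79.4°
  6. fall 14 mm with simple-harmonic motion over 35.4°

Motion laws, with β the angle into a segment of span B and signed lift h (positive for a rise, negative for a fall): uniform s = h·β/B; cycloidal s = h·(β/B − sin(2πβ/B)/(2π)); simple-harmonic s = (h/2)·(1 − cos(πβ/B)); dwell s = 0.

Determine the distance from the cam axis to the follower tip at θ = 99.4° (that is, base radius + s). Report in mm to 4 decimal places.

seg 1 [0°–37.8°] cycloidal, h=15: full span → s += 15 → s = 15.0000
seg 2 [37.8°–93.4°] simple-harmonic, h=-8: full span → s += -8 → s = 7.0000
seg 3 [93.4°–120.6°] uniform, h=15: θ=99.4° here. β=6, B=27.2. 15·6/27.2 = 3.3088 → s = 10.3088
radial distance = base radius + s = 18 + 10.3088 = 28.3088

28.3088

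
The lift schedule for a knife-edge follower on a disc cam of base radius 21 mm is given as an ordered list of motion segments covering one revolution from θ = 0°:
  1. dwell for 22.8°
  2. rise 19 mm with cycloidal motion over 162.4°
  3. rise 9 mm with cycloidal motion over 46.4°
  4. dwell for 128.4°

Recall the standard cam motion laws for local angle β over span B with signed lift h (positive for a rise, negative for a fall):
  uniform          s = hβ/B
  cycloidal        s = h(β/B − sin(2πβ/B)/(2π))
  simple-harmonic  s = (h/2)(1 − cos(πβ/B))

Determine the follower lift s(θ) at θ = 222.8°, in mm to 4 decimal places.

seg 1 [0°–22.8°] dwell: s stays 0.0000
seg 2 [22.8°–185.2°] cycloidal, h=19: full span → s += 19 → s = 19.0000
seg 3 [185.2°–231.6°] cycloidal, h=9: θ=222.8° here. β=37.6, B=46.4. 9·(0.8103 − sin(2π·0.8103)/(2π)) = 8.6238 → s = 27.6238

27.6238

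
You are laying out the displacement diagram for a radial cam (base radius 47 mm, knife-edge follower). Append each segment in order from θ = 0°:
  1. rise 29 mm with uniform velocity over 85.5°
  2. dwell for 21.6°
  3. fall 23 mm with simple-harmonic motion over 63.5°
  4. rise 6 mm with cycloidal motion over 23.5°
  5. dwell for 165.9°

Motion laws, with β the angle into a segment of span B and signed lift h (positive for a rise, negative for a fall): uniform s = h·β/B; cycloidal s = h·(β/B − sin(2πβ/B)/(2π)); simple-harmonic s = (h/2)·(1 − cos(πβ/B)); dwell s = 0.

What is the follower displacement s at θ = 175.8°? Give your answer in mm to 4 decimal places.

seg 1 [0°–85.5°] uniform, h=29: full span → s += 29 → s = 29.0000
seg 2 [85.5°–107.1°] dwell: s stays 29.0000
seg 3 [107.1°–170.6°] simple-harmonic, h=-23: full span → s += -23 → s = 6.0000
seg 4 [170.6°–194.1°] cycloidal, h=6: θ=175.8° here. β=5.2, B=23.5. 6·(0.2213 − sin(2π·0.2213)/(2π)) = 0.3882 → s = 6.3882

6.3882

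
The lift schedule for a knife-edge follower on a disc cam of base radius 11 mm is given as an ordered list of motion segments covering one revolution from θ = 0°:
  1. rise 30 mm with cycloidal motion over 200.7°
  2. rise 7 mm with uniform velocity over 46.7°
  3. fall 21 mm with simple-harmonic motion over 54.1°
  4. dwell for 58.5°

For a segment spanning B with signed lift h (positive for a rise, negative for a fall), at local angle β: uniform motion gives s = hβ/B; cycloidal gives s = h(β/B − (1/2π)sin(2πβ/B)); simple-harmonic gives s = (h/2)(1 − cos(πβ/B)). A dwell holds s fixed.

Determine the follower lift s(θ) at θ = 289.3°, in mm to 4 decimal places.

seg 1 [0°–200.7°] cycloidal, h=30: full span → s += 30 → s = 30.0000
seg 2 [200.7°–247.4°] uniform, h=7: full span → s += 7 → s = 37.0000
seg 3 [247.4°–301.5°] simple-harmonic, h=-21: θ=289.3° here. β=41.9, B=54.1. -21/2·(1 − cos(π·0.7745)) = -18.4734 → s = 18.5266

18.5266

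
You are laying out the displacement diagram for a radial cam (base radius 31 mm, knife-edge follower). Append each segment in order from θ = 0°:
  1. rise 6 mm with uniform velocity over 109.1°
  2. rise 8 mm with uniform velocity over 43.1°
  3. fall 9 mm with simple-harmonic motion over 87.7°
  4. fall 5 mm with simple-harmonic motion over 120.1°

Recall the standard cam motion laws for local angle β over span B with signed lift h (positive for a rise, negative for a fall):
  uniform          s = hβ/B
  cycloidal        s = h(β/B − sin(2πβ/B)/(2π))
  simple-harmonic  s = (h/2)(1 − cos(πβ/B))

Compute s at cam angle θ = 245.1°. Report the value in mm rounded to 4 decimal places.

seg 1 [0°–109.1°] uniform, h=6: full span → s += 6 → s = 6.0000
seg 2 [109.1°–152.2°] uniform, h=8: full span → s += 8 → s = 14.0000
seg 3 [152.2°–239.9°] simple-harmonic, h=-9: full span → s += -9 → s = 5.0000
seg 4 [239.9°–360°] simple-harmonic, h=-5: θ=245.1° here. β=5.2, B=120.1. -5/2·(1 − cos(π·0.0433)) = -0.0231 → s = 4.9769

4.9769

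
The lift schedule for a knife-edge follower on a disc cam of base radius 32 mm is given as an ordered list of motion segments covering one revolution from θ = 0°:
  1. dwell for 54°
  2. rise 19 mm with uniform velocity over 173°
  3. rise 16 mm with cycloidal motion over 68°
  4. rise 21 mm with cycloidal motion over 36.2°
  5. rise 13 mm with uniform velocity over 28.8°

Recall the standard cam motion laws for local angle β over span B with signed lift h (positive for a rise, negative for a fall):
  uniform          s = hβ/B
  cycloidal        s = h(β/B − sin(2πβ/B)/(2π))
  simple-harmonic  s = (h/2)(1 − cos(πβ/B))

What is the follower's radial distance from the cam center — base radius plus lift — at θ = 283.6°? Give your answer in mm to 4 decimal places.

seg 1 [0°–54°] dwell: s stays 0.0000
seg 2 [54°–227°] uniform, h=19: full span → s += 19 → s = 19.0000
seg 3 [227°–295°] cycloidal, h=16: θ=283.6° here. β=56.6, B=68. 16·(0.8324 − sin(2π·0.8324)/(2π)) = 15.5308 → s = 34.5308
radial distance = base radius + s = 32 + 34.5308 = 66.5308

66.5308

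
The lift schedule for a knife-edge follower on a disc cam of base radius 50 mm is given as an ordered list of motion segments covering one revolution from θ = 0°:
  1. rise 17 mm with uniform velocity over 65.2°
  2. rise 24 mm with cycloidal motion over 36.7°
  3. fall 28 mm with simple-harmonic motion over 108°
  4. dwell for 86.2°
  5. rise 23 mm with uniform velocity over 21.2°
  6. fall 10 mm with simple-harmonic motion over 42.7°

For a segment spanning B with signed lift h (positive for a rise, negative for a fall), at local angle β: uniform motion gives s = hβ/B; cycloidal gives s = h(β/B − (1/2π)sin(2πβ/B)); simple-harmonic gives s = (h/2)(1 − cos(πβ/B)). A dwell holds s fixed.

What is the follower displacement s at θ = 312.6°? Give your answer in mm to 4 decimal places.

seg 1 [0°–65.2°] uniform, h=17: full span → s += 17 → s = 17.0000
seg 2 [65.2°–101.9°] cycloidal, h=24: full span → s += 24 → s = 41.0000
seg 3 [101.9°–209.9°] simple-harmonic, h=-28: full span → s += -28 → s = 13.0000
seg 4 [209.9°–296.1°] dwell: s stays 13.0000
seg 5 [296.1°–317.3°] uniform, h=23: θ=312.6° here. β=16.5, B=21.2. 23·16.5/21.2 = 17.9009 → s = 30.9009

30.9009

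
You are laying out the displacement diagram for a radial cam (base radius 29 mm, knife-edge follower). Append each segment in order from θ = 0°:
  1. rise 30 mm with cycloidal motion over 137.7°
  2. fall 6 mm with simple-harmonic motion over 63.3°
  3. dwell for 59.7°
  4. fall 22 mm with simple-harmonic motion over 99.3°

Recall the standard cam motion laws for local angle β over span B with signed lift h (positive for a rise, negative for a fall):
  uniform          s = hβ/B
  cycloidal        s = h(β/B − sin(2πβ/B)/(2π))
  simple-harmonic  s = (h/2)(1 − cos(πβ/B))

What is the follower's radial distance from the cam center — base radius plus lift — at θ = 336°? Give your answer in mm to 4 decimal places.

seg 1 [0°–137.7°] cycloidal, h=30: full span → s += 30 → s = 30.0000
seg 2 [137.7°–201°] simple-harmonic, h=-6: full span → s += -6 → s = 24.0000
seg 3 [201°–260.7°] dwell: s stays 24.0000
seg 4 [260.7°–360°] simple-harmonic, h=-22: θ=336° here. β=75.3, B=99.3. -22/2·(1 − cos(π·0.7583)) = -18.9785 → s = 5.0215
radial distance = base radius + s = 29 + 5.0215 = 34.0215

34.0215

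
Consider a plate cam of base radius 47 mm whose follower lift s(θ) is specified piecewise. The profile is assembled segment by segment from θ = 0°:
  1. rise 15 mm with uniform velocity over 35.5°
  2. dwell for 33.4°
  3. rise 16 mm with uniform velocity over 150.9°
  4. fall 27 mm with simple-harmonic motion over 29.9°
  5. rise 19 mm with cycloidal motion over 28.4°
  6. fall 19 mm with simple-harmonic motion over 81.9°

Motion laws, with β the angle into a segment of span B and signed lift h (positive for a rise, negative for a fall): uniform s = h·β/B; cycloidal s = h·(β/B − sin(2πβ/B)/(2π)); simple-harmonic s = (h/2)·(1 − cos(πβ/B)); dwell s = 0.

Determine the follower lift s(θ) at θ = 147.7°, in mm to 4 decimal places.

seg 1 [0°–35.5°] uniform, h=15: full span → s += 15 → s = 15.0000
seg 2 [35.5°–68.9°] dwell: s stays 15.0000
seg 3 [68.9°–219.8°] uniform, h=16: θ=147.7° here. β=78.8, B=150.9. 16·78.8/150.9 = 8.3552 → s = 23.3552

23.3552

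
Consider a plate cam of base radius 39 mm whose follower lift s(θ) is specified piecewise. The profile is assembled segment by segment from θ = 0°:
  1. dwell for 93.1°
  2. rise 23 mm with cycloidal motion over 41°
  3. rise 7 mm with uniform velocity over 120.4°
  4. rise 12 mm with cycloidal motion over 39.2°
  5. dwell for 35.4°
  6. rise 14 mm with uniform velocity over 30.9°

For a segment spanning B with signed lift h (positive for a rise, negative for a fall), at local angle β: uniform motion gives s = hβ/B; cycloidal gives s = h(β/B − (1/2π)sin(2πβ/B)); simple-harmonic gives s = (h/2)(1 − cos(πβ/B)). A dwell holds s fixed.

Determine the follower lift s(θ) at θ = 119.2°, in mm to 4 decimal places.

seg 1 [0°–93.1°] dwell: s stays 0.0000
seg 2 [93.1°–134.1°] cycloidal, h=23: θ=119.2° here. β=26.1, B=41. 23·(0.6366 − sin(2π·0.6366)/(2π)) = 17.4113 → s = 17.4113

17.4113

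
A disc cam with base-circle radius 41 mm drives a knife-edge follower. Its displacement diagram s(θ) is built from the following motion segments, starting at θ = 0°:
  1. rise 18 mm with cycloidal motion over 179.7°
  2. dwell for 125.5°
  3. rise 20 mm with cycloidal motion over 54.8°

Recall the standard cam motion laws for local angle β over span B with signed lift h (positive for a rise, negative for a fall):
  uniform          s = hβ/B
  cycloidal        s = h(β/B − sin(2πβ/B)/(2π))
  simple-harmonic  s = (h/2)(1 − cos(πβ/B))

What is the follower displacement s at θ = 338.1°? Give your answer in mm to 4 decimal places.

seg 1 [0°–179.7°] cycloidal, h=18: full span → s += 18 → s = 18.0000
seg 2 [179.7°–305.2°] dwell: s stays 18.0000
seg 3 [305.2°–360°] cycloidal, h=20: θ=338.1° here. β=32.9, B=54.8. 20·(0.6004 − sin(2π·0.6004)/(2π)) = 13.8842 → s = 31.8842

31.8842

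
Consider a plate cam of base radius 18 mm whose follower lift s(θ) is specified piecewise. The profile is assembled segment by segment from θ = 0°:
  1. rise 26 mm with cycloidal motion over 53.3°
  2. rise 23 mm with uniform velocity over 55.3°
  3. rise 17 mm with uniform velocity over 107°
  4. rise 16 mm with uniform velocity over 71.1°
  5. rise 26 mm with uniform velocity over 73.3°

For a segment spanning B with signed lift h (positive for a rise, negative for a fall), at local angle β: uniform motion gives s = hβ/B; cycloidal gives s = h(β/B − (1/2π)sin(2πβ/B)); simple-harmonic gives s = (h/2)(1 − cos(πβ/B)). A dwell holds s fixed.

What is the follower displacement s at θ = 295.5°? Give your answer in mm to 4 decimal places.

seg 1 [0°–53.3°] cycloidal, h=26: full span → s += 26 → s = 26.0000
seg 2 [53.3°–108.6°] uniform, h=23: full span → s += 23 → s = 49.0000
seg 3 [108.6°–215.6°] uniform, h=17: full span → s += 17 → s = 66.0000
seg 4 [215.6°–286.7°] uniform, h=16: full span → s += 16 → s = 82.0000
seg 5 [286.7°–360°] uniform, h=26: θ=295.5° here. β=8.8, B=73.3. 26·8.8/73.3 = 3.1214 → s = 85.1214

85.1214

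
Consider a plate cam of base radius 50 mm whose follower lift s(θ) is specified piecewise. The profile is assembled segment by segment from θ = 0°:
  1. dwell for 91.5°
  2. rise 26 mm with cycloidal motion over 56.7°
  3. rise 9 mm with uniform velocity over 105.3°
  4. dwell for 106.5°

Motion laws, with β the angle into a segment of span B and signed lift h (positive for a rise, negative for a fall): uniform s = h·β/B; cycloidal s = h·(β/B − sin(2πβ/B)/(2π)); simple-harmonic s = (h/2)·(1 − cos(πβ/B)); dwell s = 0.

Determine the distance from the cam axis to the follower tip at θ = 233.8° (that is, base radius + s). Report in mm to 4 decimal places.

seg 1 [0°–91.5°] dwell: s stays 0.0000
seg 2 [91.5°–148.2°] cycloidal, h=26: full span → s += 26 → s = 26.0000
seg 3 [148.2°–253.5°] uniform, h=9: θ=233.8° here. β=85.6, B=105.3. 9·85.6/105.3 = 7.3162 → s = 33.3162
radial distance = base radius + s = 50 + 33.3162 = 83.3162

83.3162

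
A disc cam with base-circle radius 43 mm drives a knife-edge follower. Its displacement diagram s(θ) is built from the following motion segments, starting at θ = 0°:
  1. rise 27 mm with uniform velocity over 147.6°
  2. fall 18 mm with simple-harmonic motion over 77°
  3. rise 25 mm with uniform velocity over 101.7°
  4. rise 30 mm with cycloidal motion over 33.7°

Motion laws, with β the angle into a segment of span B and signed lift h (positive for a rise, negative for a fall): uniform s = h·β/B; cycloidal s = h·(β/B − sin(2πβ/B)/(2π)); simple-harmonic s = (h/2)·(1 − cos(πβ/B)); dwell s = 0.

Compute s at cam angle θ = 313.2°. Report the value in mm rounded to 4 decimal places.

seg 1 [0°–147.6°] uniform, h=27: full span → s += 27 → s = 27.0000
seg 2 [147.6°–224.6°] simple-harmonic, h=-18: full span → s += -18 → s = 9.0000
seg 3 [224.6°–326.3°] uniform, h=25: θ=313.2° here. β=88.6, B=101.7. 25·88.6/101.7 = 21.7797 → s = 30.7797

30.7797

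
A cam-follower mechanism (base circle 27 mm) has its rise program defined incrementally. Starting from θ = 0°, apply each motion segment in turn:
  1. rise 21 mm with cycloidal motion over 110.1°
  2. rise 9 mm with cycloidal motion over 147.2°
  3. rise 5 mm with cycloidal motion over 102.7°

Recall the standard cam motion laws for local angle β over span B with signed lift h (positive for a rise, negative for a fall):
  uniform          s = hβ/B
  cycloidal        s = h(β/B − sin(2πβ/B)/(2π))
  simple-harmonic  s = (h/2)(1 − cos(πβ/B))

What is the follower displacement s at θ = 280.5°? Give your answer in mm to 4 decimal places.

seg 1 [0°–110.1°] cycloidal, h=21: full span → s += 21 → s = 21.0000
seg 2 [110.1°–257.3°] cycloidal, h=9: full span → s += 9 → s = 30.0000
seg 3 [257.3°–360°] cycloidal, h=5: θ=280.5° here. β=23.2, B=102.7. 5·(0.2259 − sin(2π·0.2259)/(2π)) = 0.3428 → s = 30.3428

30.3428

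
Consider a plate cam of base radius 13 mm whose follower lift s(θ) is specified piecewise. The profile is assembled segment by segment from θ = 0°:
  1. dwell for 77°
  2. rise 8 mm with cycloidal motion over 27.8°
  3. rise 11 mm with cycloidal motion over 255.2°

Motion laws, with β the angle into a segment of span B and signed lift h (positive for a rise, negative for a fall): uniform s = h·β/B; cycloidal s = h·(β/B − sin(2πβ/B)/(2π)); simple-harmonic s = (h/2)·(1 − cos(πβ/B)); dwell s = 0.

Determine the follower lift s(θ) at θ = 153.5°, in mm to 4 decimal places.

seg 1 [0°–77°] dwell: s stays 0.0000
seg 2 [77°–104.8°] cycloidal, h=8: full span → s += 8 → s = 8.0000
seg 3 [104.8°–360°] cycloidal, h=11: θ=153.5° here. β=48.7, B=255.2. 11·(0.1908 − sin(2π·0.1908)/(2π)) = 0.4680 → s = 8.4680

8.4680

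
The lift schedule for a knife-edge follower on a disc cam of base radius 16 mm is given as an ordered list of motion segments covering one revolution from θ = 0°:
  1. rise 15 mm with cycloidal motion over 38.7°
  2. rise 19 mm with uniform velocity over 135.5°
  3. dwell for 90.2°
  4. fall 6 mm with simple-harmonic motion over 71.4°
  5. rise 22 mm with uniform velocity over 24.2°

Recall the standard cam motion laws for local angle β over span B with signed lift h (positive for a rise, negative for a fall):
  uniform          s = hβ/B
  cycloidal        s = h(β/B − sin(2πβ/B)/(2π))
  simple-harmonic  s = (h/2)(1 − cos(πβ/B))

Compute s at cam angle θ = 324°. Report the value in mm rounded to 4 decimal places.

seg 1 [0°–38.7°] cycloidal, h=15: full span → s += 15 → s = 15.0000
seg 2 [38.7°–174.2°] uniform, h=19: full span → s += 19 → s = 34.0000
seg 3 [174.2°–264.4°] dwell: s stays 34.0000
seg 4 [264.4°–335.8°] simple-harmonic, h=-6: θ=324° here. β=59.6, B=71.4. -6/2·(1 − cos(π·0.8347)) = -5.6047 → s = 28.3953

28.3953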